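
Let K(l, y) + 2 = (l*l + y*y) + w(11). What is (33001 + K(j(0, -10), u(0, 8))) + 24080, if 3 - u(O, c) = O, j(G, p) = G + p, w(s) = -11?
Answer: 57177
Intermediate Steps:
u(O, c) = 3 - O
K(l, y) = -13 + l² + y² (K(l, y) = -2 + ((l*l + y*y) - 11) = -2 + ((l² + y²) - 11) = -2 + (-11 + l² + y²) = -13 + l² + y²)
(33001 + K(j(0, -10), u(0, 8))) + 24080 = (33001 + (-13 + (0 - 10)² + (3 - 1*0)²)) + 24080 = (33001 + (-13 + (-10)² + (3 + 0)²)) + 24080 = (33001 + (-13 + 100 + 3²)) + 24080 = (33001 + (-13 + 100 + 9)) + 24080 = (33001 + 96) + 24080 = 33097 + 24080 = 57177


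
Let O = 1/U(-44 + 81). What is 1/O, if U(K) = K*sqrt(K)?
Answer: 37*sqrt(37) ≈ 225.06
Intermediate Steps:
U(K) = K**(3/2)
O = sqrt(37)/1369 (O = 1/((-44 + 81)**(3/2)) = 1/(37**(3/2)) = 1/(37*sqrt(37)) = sqrt(37)/1369 ≈ 0.0044432)
1/O = 1/(sqrt(37)/1369) = 37*sqrt(37)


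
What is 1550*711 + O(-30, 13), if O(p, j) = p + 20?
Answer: 1102040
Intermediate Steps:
O(p, j) = 20 + p
1550*711 + O(-30, 13) = 1550*711 + (20 - 30) = 1102050 - 10 = 1102040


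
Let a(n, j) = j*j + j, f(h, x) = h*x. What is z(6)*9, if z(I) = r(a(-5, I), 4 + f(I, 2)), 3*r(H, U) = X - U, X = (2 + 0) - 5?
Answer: -57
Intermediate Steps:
X = -3 (X = 2 - 5 = -3)
a(n, j) = j + j² (a(n, j) = j² + j = j + j²)
r(H, U) = -1 - U/3 (r(H, U) = (-3 - U)/3 = -1 - U/3)
z(I) = -7/3 - 2*I/3 (z(I) = -1 - (4 + I*2)/3 = -1 - (4 + 2*I)/3 = -1 + (-4/3 - 2*I/3) = -7/3 - 2*I/3)
z(6)*9 = (-7/3 - ⅔*6)*9 = (-7/3 - 4)*9 = -19/3*9 = -57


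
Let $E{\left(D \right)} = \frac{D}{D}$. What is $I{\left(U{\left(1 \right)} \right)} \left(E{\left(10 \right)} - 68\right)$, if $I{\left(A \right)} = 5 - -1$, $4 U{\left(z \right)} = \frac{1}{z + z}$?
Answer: $-402$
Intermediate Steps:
$E{\left(D \right)} = 1$
$U{\left(z \right)} = \frac{1}{8 z}$ ($U{\left(z \right)} = \frac{1}{4 \left(z + z\right)} = \frac{1}{4 \cdot 2 z} = \frac{\frac{1}{2} \frac{1}{z}}{4} = \frac{1}{8 z}$)
$I{\left(A \right)} = 6$ ($I{\left(A \right)} = 5 + 1 = 6$)
$I{\left(U{\left(1 \right)} \right)} \left(E{\left(10 \right)} - 68\right) = 6 \left(1 - 68\right) = 6 \left(-67\right) = -402$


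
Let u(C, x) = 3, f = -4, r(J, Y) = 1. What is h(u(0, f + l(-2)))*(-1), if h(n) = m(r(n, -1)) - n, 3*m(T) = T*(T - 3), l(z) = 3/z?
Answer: 11/3 ≈ 3.6667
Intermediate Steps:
m(T) = T*(-3 + T)/3 (m(T) = (T*(T - 3))/3 = (T*(-3 + T))/3 = T*(-3 + T)/3)
h(n) = -⅔ - n (h(n) = (⅓)*1*(-3 + 1) - n = (⅓)*1*(-2) - n = -⅔ - n)
h(u(0, f + l(-2)))*(-1) = (-⅔ - 1*3)*(-1) = (-⅔ - 3)*(-1) = -11/3*(-1) = 11/3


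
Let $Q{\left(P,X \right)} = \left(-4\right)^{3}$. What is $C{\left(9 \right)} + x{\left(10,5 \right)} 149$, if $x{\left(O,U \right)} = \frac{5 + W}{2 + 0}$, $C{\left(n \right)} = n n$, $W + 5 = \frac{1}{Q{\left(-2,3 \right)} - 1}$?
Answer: $\frac{10381}{130} \approx 79.854$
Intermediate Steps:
$Q{\left(P,X \right)} = -64$
$W = - \frac{326}{65}$ ($W = -5 + \frac{1}{-64 - 1} = -5 + \frac{1}{-65} = -5 - \frac{1}{65} = - \frac{326}{65} \approx -5.0154$)
$C{\left(n \right)} = n^{2}$
$x{\left(O,U \right)} = - \frac{1}{130}$ ($x{\left(O,U \right)} = \frac{5 - \frac{326}{65}}{2 + 0} = - \frac{1}{65 \cdot 2} = \left(- \frac{1}{65}\right) \frac{1}{2} = - \frac{1}{130}$)
$C{\left(9 \right)} + x{\left(10,5 \right)} 149 = 9^{2} - \frac{149}{130} = 81 - \frac{149}{130} = \frac{10381}{130}$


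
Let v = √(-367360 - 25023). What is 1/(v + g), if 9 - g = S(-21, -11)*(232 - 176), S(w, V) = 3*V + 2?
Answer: 1745/3437408 - I*√392383/3437408 ≈ 0.00050765 - 0.00018223*I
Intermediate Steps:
S(w, V) = 2 + 3*V
v = I*√392383 (v = √(-392383) = I*√392383 ≈ 626.41*I)
g = 1745 (g = 9 - (2 + 3*(-11))*(232 - 176) = 9 - (2 - 33)*56 = 9 - (-31)*56 = 9 - 1*(-1736) = 9 + 1736 = 1745)
1/(v + g) = 1/(I*√392383 + 1745) = 1/(1745 + I*√392383)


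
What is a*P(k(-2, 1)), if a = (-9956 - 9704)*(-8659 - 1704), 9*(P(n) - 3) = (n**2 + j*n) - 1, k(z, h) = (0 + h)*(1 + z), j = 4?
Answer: 4685941340/9 ≈ 5.2066e+8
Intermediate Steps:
k(z, h) = h*(1 + z)
P(n) = 26/9 + n**2/9 + 4*n/9 (P(n) = 3 + ((n**2 + 4*n) - 1)/9 = 3 + (-1 + n**2 + 4*n)/9 = 3 + (-1/9 + n**2/9 + 4*n/9) = 26/9 + n**2/9 + 4*n/9)
a = 203736580 (a = -19660*(-10363) = 203736580)
a*P(k(-2, 1)) = 203736580*(26/9 + (1*(1 - 2))**2/9 + 4*(1*(1 - 2))/9) = 203736580*(26/9 + (1*(-1))**2/9 + 4*(1*(-1))/9) = 203736580*(26/9 + (1/9)*(-1)**2 + (4/9)*(-1)) = 203736580*(26/9 + (1/9)*1 - 4/9) = 203736580*(26/9 + 1/9 - 4/9) = 203736580*(23/9) = 4685941340/9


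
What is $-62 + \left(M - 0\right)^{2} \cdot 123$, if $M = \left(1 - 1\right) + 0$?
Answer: $-62$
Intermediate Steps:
$M = 0$ ($M = 0 + 0 = 0$)
$-62 + \left(M - 0\right)^{2} \cdot 123 = -62 + \left(0 - 0\right)^{2} \cdot 123 = -62 + \left(0 + 0\right)^{2} \cdot 123 = -62 + 0^{2} \cdot 123 = -62 + 0 \cdot 123 = -62 + 0 = -62$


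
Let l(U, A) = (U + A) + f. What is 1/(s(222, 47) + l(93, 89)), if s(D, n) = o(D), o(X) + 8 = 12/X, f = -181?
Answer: -37/257 ≈ -0.14397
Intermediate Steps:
o(X) = -8 + 12/X
s(D, n) = -8 + 12/D
l(U, A) = -181 + A + U (l(U, A) = (U + A) - 181 = (A + U) - 181 = -181 + A + U)
1/(s(222, 47) + l(93, 89)) = 1/((-8 + 12/222) + (-181 + 89 + 93)) = 1/((-8 + 12*(1/222)) + 1) = 1/((-8 + 2/37) + 1) = 1/(-294/37 + 1) = 1/(-257/37) = -37/257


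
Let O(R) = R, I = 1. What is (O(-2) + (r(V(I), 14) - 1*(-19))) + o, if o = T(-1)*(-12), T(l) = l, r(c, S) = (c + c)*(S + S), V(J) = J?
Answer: 85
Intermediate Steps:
r(c, S) = 4*S*c (r(c, S) = (2*c)*(2*S) = 4*S*c)
o = 12 (o = -1*(-12) = 12)
(O(-2) + (r(V(I), 14) - 1*(-19))) + o = (-2 + (4*14*1 - 1*(-19))) + 12 = (-2 + (56 + 19)) + 12 = (-2 + 75) + 12 = 73 + 12 = 85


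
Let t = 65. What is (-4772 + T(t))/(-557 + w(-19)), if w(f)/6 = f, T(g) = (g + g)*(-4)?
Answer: 5292/671 ≈ 7.8867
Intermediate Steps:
T(g) = -8*g (T(g) = (2*g)*(-4) = -8*g)
w(f) = 6*f
(-4772 + T(t))/(-557 + w(-19)) = (-4772 - 8*65)/(-557 + 6*(-19)) = (-4772 - 520)/(-557 - 114) = -5292/(-671) = -5292*(-1/671) = 5292/671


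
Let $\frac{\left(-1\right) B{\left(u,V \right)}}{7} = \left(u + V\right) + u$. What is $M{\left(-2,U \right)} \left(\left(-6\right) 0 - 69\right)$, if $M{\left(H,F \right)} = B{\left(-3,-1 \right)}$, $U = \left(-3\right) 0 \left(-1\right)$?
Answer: $-3381$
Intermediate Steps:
$U = 0$ ($U = 0 \left(-1\right) = 0$)
$B{\left(u,V \right)} = - 14 u - 7 V$ ($B{\left(u,V \right)} = - 7 \left(\left(u + V\right) + u\right) = - 7 \left(\left(V + u\right) + u\right) = - 7 \left(V + 2 u\right) = - 14 u - 7 V$)
$M{\left(H,F \right)} = 49$ ($M{\left(H,F \right)} = \left(-14\right) \left(-3\right) - -7 = 42 + 7 = 49$)
$M{\left(-2,U \right)} \left(\left(-6\right) 0 - 69\right) = 49 \left(\left(-6\right) 0 - 69\right) = 49 \left(0 - 69\right) = 49 \left(-69\right) = -3381$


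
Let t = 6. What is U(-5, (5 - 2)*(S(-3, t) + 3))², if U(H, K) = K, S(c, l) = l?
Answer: 729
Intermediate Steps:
U(-5, (5 - 2)*(S(-3, t) + 3))² = ((5 - 2)*(6 + 3))² = (3*9)² = 27² = 729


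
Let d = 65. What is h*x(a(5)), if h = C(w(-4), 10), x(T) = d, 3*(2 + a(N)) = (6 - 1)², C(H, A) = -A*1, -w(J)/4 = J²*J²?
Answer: -650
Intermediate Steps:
w(J) = -4*J⁴ (w(J) = -4*J²*J² = -4*J⁴)
C(H, A) = -A
a(N) = 19/3 (a(N) = -2 + (6 - 1)²/3 = -2 + (⅓)*5² = -2 + (⅓)*25 = -2 + 25/3 = 19/3)
x(T) = 65
h = -10 (h = -1*10 = -10)
h*x(a(5)) = -10*65 = -650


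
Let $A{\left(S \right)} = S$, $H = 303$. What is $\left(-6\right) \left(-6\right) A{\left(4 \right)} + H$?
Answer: $447$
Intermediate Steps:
$\left(-6\right) \left(-6\right) A{\left(4 \right)} + H = \left(-6\right) \left(-6\right) 4 + 303 = 36 \cdot 4 + 303 = 144 + 303 = 447$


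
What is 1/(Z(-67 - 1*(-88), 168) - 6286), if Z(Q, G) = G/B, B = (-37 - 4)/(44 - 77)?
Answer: -41/252182 ≈ -0.00016258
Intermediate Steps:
B = 41/33 (B = -41/(-33) = -41*(-1/33) = 41/33 ≈ 1.2424)
Z(Q, G) = 33*G/41 (Z(Q, G) = G/(41/33) = G*(33/41) = 33*G/41)
1/(Z(-67 - 1*(-88), 168) - 6286) = 1/((33/41)*168 - 6286) = 1/(5544/41 - 6286) = 1/(-252182/41) = -41/252182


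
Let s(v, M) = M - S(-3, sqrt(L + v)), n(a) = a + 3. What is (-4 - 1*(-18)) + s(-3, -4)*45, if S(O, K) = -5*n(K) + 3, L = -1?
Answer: 374 + 450*I ≈ 374.0 + 450.0*I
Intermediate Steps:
n(a) = 3 + a
S(O, K) = -12 - 5*K (S(O, K) = -5*(3 + K) + 3 = (-15 - 5*K) + 3 = -12 - 5*K)
s(v, M) = 12 + M + 5*sqrt(-1 + v) (s(v, M) = M - (-12 - 5*sqrt(-1 + v)) = M + (12 + 5*sqrt(-1 + v)) = 12 + M + 5*sqrt(-1 + v))
(-4 - 1*(-18)) + s(-3, -4)*45 = (-4 - 1*(-18)) + (12 - 4 + 5*sqrt(-1 - 3))*45 = (-4 + 18) + (12 - 4 + 5*sqrt(-4))*45 = 14 + (12 - 4 + 5*(2*I))*45 = 14 + (12 - 4 + 10*I)*45 = 14 + (8 + 10*I)*45 = 14 + (360 + 450*I) = 374 + 450*I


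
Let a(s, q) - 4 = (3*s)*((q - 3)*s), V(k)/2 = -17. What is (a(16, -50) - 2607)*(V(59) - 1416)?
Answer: 62795150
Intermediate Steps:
V(k) = -34 (V(k) = 2*(-17) = -34)
a(s, q) = 4 + 3*s**2*(-3 + q) (a(s, q) = 4 + (3*s)*((q - 3)*s) = 4 + (3*s)*((-3 + q)*s) = 4 + (3*s)*(s*(-3 + q)) = 4 + 3*s**2*(-3 + q))
(a(16, -50) - 2607)*(V(59) - 1416) = ((4 - 9*16**2 + 3*(-50)*16**2) - 2607)*(-34 - 1416) = ((4 - 9*256 + 3*(-50)*256) - 2607)*(-1450) = ((4 - 2304 - 38400) - 2607)*(-1450) = (-40700 - 2607)*(-1450) = -43307*(-1450) = 62795150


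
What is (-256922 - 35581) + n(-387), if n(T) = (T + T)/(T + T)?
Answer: -292502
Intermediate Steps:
n(T) = 1 (n(T) = (2*T)/((2*T)) = (2*T)*(1/(2*T)) = 1)
(-256922 - 35581) + n(-387) = (-256922 - 35581) + 1 = -292503 + 1 = -292502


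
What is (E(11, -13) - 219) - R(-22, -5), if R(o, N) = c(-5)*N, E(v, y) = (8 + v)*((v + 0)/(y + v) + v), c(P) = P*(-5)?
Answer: 21/2 ≈ 10.500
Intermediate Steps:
c(P) = -5*P
E(v, y) = (8 + v)*(v + v/(v + y)) (E(v, y) = (8 + v)*(v/(v + y) + v) = (8 + v)*(v + v/(v + y)))
R(o, N) = 25*N (R(o, N) = (-5*(-5))*N = 25*N)
(E(11, -13) - 219) - R(-22, -5) = (11*(8 + 11² + 8*(-13) + 9*11 + 11*(-13))/(11 - 13) - 219) - 25*(-5) = (11*(8 + 121 - 104 + 99 - 143)/(-2) - 219) - 1*(-125) = (11*(-½)*(-19) - 219) + 125 = (209/2 - 219) + 125 = -229/2 + 125 = 21/2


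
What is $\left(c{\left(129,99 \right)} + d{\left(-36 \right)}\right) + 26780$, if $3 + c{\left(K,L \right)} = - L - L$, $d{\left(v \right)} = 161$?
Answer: $26740$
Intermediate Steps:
$c{\left(K,L \right)} = -3 - 2 L$
$\left(c{\left(129,99 \right)} + d{\left(-36 \right)}\right) + 26780 = \left(\left(-3 - 198\right) + 161\right) + 26780 = \left(-201 + 161\right) + 26780 = -40 + 26780 = 26740$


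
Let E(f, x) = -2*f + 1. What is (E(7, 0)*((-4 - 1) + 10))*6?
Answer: -390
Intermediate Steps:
E(f, x) = 1 - 2*f
(E(7, 0)*((-4 - 1) + 10))*6 = ((1 - 2*7)*((-4 - 1) + 10))*6 = ((1 - 14)*(-5 + 10))*6 = -13*5*6 = -65*6 = -390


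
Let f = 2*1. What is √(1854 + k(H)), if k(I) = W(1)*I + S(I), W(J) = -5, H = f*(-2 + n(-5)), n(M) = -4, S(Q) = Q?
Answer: √1902 ≈ 43.612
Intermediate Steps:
f = 2
H = -12 (H = 2*(-2 - 4) = 2*(-6) = -12)
k(I) = -4*I (k(I) = -5*I + I = -4*I)
√(1854 + k(H)) = √(1854 - 4*(-12)) = √(1854 + 48) = √1902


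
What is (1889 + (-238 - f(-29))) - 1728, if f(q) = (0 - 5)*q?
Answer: -222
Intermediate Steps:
f(q) = -5*q
(1889 + (-238 - f(-29))) - 1728 = (1889 + (-238 - (-5)*(-29))) - 1728 = (1889 + (-238 - 1*145)) - 1728 = (1889 + (-238 - 145)) - 1728 = (1889 - 383) - 1728 = 1506 - 1728 = -222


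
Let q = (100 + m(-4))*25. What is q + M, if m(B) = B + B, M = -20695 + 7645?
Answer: -10750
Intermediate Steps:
M = -13050
m(B) = 2*B
q = 2300 (q = (100 + 2*(-4))*25 = (100 - 8)*25 = 92*25 = 2300)
q + M = 2300 - 13050 = -10750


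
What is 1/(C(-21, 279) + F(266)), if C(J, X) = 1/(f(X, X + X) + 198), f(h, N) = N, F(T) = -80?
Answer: -756/60479 ≈ -0.012500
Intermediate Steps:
C(J, X) = 1/(198 + 2*X) (C(J, X) = 1/((X + X) + 198) = 1/(2*X + 198) = 1/(198 + 2*X))
1/(C(-21, 279) + F(266)) = 1/(1/(2*(99 + 279)) - 80) = 1/((½)/378 - 80) = 1/((½)*(1/378) - 80) = 1/(1/756 - 80) = 1/(-60479/756) = -756/60479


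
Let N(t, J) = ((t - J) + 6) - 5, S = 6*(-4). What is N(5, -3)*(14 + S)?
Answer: -90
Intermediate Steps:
S = -24
N(t, J) = 1 + t - J (N(t, J) = (6 + t - J) - 5 = 1 + t - J)
N(5, -3)*(14 + S) = (1 + 5 - 1*(-3))*(14 - 24) = (1 + 5 + 3)*(-10) = 9*(-10) = -90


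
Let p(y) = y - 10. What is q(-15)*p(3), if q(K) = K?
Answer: 105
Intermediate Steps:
p(y) = -10 + y
q(-15)*p(3) = -15*(-10 + 3) = -15*(-7) = 105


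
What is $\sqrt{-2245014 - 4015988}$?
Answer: $i \sqrt{6261002} \approx 2502.2 i$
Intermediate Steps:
$\sqrt{-2245014 - 4015988} = \sqrt{-6261002} = i \sqrt{6261002}$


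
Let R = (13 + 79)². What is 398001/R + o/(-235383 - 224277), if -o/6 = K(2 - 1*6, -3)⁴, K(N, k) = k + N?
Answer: 15255589337/324213520 ≈ 47.054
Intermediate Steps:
K(N, k) = N + k
R = 8464 (R = 92² = 8464)
o = -14406 (o = -6*((2 - 1*6) - 3)⁴ = -6*((2 - 6) - 3)⁴ = -6*(-4 - 3)⁴ = -6*(-7)⁴ = -6*2401 = -14406)
398001/R + o/(-235383 - 224277) = 398001/8464 - 14406/(-235383 - 224277) = 398001*(1/8464) - 14406/(-459660) = 398001/8464 - 14406*(-1/459660) = 398001/8464 + 2401/76610 = 15255589337/324213520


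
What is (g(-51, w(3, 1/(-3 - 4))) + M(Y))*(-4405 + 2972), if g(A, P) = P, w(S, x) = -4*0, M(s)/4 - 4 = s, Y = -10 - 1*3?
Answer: 51588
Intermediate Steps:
Y = -13 (Y = -10 - 3 = -13)
M(s) = 16 + 4*s
w(S, x) = 0
(g(-51, w(3, 1/(-3 - 4))) + M(Y))*(-4405 + 2972) = (0 + (16 + 4*(-13)))*(-4405 + 2972) = (0 + (16 - 52))*(-1433) = (0 - 36)*(-1433) = -36*(-1433) = 51588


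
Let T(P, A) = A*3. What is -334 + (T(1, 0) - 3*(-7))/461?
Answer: -153953/461 ≈ -333.95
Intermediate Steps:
T(P, A) = 3*A
-334 + (T(1, 0) - 3*(-7))/461 = -334 + (3*0 - 3*(-7))/461 = -334 + (0 + 21)*(1/461) = -334 + 21*(1/461) = -334 + 21/461 = -153953/461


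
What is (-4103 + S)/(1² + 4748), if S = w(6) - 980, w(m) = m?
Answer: -5077/4749 ≈ -1.0691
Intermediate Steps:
S = -974 (S = 6 - 980 = -974)
(-4103 + S)/(1² + 4748) = (-4103 - 974)/(1² + 4748) = -5077/(1 + 4748) = -5077/4749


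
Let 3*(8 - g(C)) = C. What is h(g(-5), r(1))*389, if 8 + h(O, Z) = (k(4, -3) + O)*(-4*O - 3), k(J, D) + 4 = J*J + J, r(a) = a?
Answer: -3772133/9 ≈ -4.1913e+5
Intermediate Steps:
g(C) = 8 - C/3
k(J, D) = -4 + J + J² (k(J, D) = -4 + (J*J + J) = -4 + (J² + J) = -4 + (J + J²) = -4 + J + J²)
h(O, Z) = -8 + (-3 - 4*O)*(16 + O) (h(O, Z) = -8 + ((-4 + 4 + 4²) + O)*(-4*O - 3) = -8 + ((-4 + 4 + 16) + O)*(-3 - 4*O) = -8 + (16 + O)*(-3 - 4*O) = -8 + (-3 - 4*O)*(16 + O))
h(g(-5), r(1))*389 = (-56 - 67*(8 - ⅓*(-5)) - 4*(8 - ⅓*(-5))²)*389 = (-56 - 67*(8 + 5/3) - 4*(8 + 5/3)²)*389 = (-56 - 67*29/3 - 4*(29/3)²)*389 = (-56 - 1943/3 - 4*841/9)*389 = (-56 - 1943/3 - 3364/9)*389 = -9697/9*389 = -3772133/9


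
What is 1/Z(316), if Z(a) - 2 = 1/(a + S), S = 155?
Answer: 471/943 ≈ 0.49947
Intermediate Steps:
Z(a) = 2 + 1/(155 + a) (Z(a) = 2 + 1/(a + 155) = 2 + 1/(155 + a))
1/Z(316) = 1/((311 + 2*316)/(155 + 316)) = 1/((311 + 632)/471) = 1/((1/471)*943) = 1/(943/471) = 471/943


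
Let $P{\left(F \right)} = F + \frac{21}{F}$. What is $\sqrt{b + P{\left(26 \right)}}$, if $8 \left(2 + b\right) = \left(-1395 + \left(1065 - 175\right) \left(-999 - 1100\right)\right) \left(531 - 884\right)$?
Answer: $\frac{5 \sqrt{8922327466}}{52} \approx 9082.5$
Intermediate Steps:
$b = \frac{659935249}{8}$ ($b = -2 + \frac{\left(-1395 + \left(1065 - 175\right) \left(-999 - 1100\right)\right) \left(531 - 884\right)}{8} = -2 + \frac{\left(-1395 + 890 \left(-2099\right)\right) \left(-353\right)}{8} = -2 + \frac{\left(-1395 - 1868110\right) \left(-353\right)}{8} = -2 + \frac{\left(-1869505\right) \left(-353\right)}{8} = -2 + \frac{1}{8} \cdot 659935265 = -2 + \frac{659935265}{8} = \frac{659935249}{8} \approx 8.2492 \cdot 10^{7}$)
$\sqrt{b + P{\left(26 \right)}} = \sqrt{\frac{659935249}{8} + \left(26 + \frac{21}{26}\right)} = \sqrt{\frac{659935249}{8} + \frac{697}{26}} = \sqrt{\frac{8579161025}{104}} = \frac{5 \sqrt{8922327466}}{52}$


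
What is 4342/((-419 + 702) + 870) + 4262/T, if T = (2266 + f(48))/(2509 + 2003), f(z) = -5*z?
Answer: 11090576462/1167989 ≈ 9495.4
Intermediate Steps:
T = 1013/2256 (T = (2266 - 5*48)/(2509 + 2003) = (2266 - 240)/4512 = 2026*(1/4512) = 1013/2256 ≈ 0.44902)
4342/((-419 + 702) + 870) + 4262/T = 4342/((-419 + 702) + 870) + 4262/(1013/2256) = 4342/(283 + 870) + 4262*(2256/1013) = 4342/1153 + 9615072/1013 = 11090576462/1167989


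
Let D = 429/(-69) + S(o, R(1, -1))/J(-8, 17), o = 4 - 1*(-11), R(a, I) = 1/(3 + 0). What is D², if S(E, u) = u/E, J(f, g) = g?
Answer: 11962234384/309584025 ≈ 38.640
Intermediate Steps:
R(a, I) = ⅓ (R(a, I) = 1/3 = ⅓)
o = 15 (o = 4 + 11 = 15)
D = -109372/17595 (D = 429/(-69) + ((⅓)/15)/17 = 429*(-1/69) + ((⅓)*(1/15))*(1/17) = -143/23 + (1/45)*(1/17) = -143/23 + 1/765 = -109372/17595 ≈ -6.2161)
D² = (-109372/17595)² = 11962234384/309584025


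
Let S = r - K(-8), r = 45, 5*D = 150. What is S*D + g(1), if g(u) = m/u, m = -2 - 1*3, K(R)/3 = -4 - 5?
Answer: 2155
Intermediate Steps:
D = 30 (D = (1/5)*150 = 30)
K(R) = -27 (K(R) = 3*(-4 - 5) = 3*(-9) = -27)
m = -5 (m = -2 - 3 = -5)
g(u) = -5/u
S = 72 (S = 45 - 1*(-27) = 45 + 27 = 72)
S*D + g(1) = 72*30 - 5/1 = 2160 - 5*1 = 2160 - 5 = 2155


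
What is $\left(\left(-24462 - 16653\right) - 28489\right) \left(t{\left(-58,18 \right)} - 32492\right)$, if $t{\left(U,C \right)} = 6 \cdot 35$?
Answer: $2246956328$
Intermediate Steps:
$t{\left(U,C \right)} = 210$
$\left(\left(-24462 - 16653\right) - 28489\right) \left(t{\left(-58,18 \right)} - 32492\right) = \left(\left(-24462 - 16653\right) - 28489\right) \left(210 - 32492\right) = \left(\left(-24462 - 16653\right) - 28489\right) \left(-32282\right) = \left(-41115 - 28489\right) \left(-32282\right) = \left(-69604\right) \left(-32282\right) = 2246956328$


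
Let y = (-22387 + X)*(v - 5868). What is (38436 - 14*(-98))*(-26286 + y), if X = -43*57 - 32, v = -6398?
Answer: 12142599766272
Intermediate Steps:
X = -2483 (X = -2451 - 32 = -2483)
y = 305055420 (y = (-22387 - 2483)*(-6398 - 5868) = -24870*(-12266) = 305055420)
(38436 - 14*(-98))*(-26286 + y) = (38436 - 14*(-98))*(-26286 + 305055420) = (38436 + 1372)*305029134 = 39808*305029134 = 12142599766272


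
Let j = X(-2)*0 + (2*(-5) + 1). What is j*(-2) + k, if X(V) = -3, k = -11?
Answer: 7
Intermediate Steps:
j = -9 (j = -3*0 + (2*(-5) + 1) = 0 + (-10 + 1) = 0 - 9 = -9)
j*(-2) + k = -9*(-2) - 11 = 18 - 11 = 7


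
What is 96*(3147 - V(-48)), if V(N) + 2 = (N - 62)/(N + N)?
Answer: 302194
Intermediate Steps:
V(N) = -2 + (-62 + N)/(2*N) (V(N) = -2 + (N - 62)/(N + N) = -2 + (-62 + N)/((2*N)) = -2 + (-62 + N)*(1/(2*N)) = -2 + (-62 + N)/(2*N))
96*(3147 - V(-48)) = 96*(3147 - (-3/2 - 31/(-48))) = 96*(3147 - (-3/2 - 31*(-1/48))) = 96*(3147 - (-3/2 + 31/48)) = 96*(3147 - 1*(-41/48)) = 96*(3147 + 41/48) = 96*(151097/48) = 302194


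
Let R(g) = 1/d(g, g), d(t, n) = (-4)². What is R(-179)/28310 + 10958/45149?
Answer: 4963580829/20450691040 ≈ 0.24271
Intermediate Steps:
d(t, n) = 16
R(g) = 1/16
R(-179)/28310 + 10958/45149 = (1/16)/28310 + 10958/45149 = (1/16)*(1/28310) + 10958*(1/45149) = 1/452960 + 10958/45149 = 4963580829/20450691040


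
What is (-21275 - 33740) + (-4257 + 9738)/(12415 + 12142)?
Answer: -1350997874/24557 ≈ -55015.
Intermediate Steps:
(-21275 - 33740) + (-4257 + 9738)/(12415 + 12142) = -55015 + 5481/24557 = -1350997874/24557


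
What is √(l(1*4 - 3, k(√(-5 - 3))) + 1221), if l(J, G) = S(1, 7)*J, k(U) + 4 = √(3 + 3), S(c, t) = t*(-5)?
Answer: √1186 ≈ 34.438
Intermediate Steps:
S(c, t) = -5*t
k(U) = -4 + √6 (k(U) = -4 + √(3 + 3) = -4 + √6)
l(J, G) = -35*J (l(J, G) = (-5*7)*J = -35*J)
√(l(1*4 - 3, k(√(-5 - 3))) + 1221) = √(-35*(1*4 - 3) + 1221) = √(-35*(4 - 3) + 1221) = √(-35*1 + 1221) = √(-35 + 1221) = √1186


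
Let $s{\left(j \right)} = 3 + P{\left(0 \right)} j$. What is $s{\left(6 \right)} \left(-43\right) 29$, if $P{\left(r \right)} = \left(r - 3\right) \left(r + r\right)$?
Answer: $-3741$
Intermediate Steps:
$P{\left(r \right)} = 2 r \left(-3 + r\right)$ ($P{\left(r \right)} = \left(-3 + r\right) 2 r = 2 r \left(-3 + r\right)$)
$s{\left(j \right)} = 3$ ($s{\left(j \right)} = 3 + 2 \cdot 0 \left(-3 + 0\right) j = 3 + 2 \cdot 0 \left(-3\right) j = 3 + 0 j = 3 + 0 = 3$)
$s{\left(6 \right)} \left(-43\right) 29 = 3 \left(-43\right) 29 = \left(-129\right) 29 = -3741$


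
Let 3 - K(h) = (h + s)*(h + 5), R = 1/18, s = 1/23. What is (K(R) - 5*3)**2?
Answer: 8677854025/55532304 ≈ 156.27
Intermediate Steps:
s = 1/23 ≈ 0.043478
R = 1/18 ≈ 0.055556
K(h) = 3 - (5 + h)*(1/23 + h) (K(h) = 3 - (h + 1/23)*(h + 5) = 3 - (1/23 + h)*(5 + h) = 3 - (5 + h)*(1/23 + h))
(K(R) - 5*3)**2 = ((64/23 - (1/18)**2 - 116/23*1/18) - 5*3)**2 = ((64/23 - 1*1/324 - 58/207) - 15)**2 = ((64/23 - 1/324 - 58/207) - 15)**2 = (18625/7452 - 15)**2 = (-93155/7452)**2 = 8677854025/55532304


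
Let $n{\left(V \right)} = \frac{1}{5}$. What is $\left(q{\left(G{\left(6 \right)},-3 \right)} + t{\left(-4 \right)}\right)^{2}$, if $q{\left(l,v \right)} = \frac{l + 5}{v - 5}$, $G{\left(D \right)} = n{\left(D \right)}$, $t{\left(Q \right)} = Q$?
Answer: $\frac{8649}{400} \approx 21.622$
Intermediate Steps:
$n{\left(V \right)} = \frac{1}{5}$
$G{\left(D \right)} = \frac{1}{5}$
$q{\left(l,v \right)} = \frac{5 + l}{-5 + v}$
$\left(q{\left(G{\left(6 \right)},-3 \right)} + t{\left(-4 \right)}\right)^{2} = \left(\frac{5 + \frac{1}{5}}{-5 - 3} - 4\right)^{2} = \left(\frac{1}{-8} \cdot \frac{26}{5} - 4\right)^{2} = \left(\left(- \frac{1}{8}\right) \frac{26}{5} - 4\right)^{2} = \left(- \frac{13}{20} - 4\right)^{2} = \left(- \frac{93}{20}\right)^{2} = \frac{8649}{400}$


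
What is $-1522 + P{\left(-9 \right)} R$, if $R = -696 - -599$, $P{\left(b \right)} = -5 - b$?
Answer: $-1910$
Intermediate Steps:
$R = -97$ ($R = -696 + 599 = -97$)
$-1522 + P{\left(-9 \right)} R = -1522 + \left(-5 - -9\right) \left(-97\right) = -1522 + \left(-5 + 9\right) \left(-97\right) = -1522 + 4 \left(-97\right) = -1522 - 388 = -1910$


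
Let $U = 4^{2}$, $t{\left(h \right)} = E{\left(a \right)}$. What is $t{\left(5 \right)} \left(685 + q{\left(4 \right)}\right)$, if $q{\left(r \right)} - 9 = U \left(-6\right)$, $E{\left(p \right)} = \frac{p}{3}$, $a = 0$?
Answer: $0$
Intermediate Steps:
$E{\left(p \right)} = \frac{p}{3}$ ($E{\left(p \right)} = p \frac{1}{3} = \frac{p}{3}$)
$t{\left(h \right)} = 0$ ($t{\left(h \right)} = \frac{1}{3} \cdot 0 = 0$)
$U = 16$
$q{\left(r \right)} = -87$ ($q{\left(r \right)} = 9 + 16 \left(-6\right) = 9 - 96 = -87$)
$t{\left(5 \right)} \left(685 + q{\left(4 \right)}\right) = 0 \left(685 - 87\right) = 0 \cdot 598 = 0$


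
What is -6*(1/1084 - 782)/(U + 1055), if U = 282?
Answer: 2543061/724654 ≈ 3.5093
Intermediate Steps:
-6*(1/1084 - 782)/(U + 1055) = -6*(1/1084 - 782)/(282 + 1055) = -6*(1/1084 - 782)/1337 = -(-2543061)/(542*1337) = -6*(-847687/1449308) = 2543061/724654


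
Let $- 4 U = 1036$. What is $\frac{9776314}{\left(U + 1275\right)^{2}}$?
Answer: $\frac{4888157}{516128} \approx 9.4708$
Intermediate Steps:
$U = -259$ ($U = \left(- \frac{1}{4}\right) 1036 = -259$)
$\frac{9776314}{\left(U + 1275\right)^{2}} = \frac{9776314}{\left(-259 + 1275\right)^{2}} = \frac{9776314}{1016^{2}} = \frac{9776314}{1032256} = 9776314 \cdot \frac{1}{1032256} = \frac{4888157}{516128}$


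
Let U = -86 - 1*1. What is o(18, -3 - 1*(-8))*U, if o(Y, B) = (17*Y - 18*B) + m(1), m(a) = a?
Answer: -18879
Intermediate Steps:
o(Y, B) = 1 - 18*B + 17*Y (o(Y, B) = (17*Y - 18*B) + 1 = (-18*B + 17*Y) + 1 = 1 - 18*B + 17*Y)
U = -87 (U = -86 - 1 = -87)
o(18, -3 - 1*(-8))*U = (1 - 18*(-3 - 1*(-8)) + 17*18)*(-87) = (1 - 18*(-3 + 8) + 306)*(-87) = (1 - 18*5 + 306)*(-87) = (1 - 90 + 306)*(-87) = 217*(-87) = -18879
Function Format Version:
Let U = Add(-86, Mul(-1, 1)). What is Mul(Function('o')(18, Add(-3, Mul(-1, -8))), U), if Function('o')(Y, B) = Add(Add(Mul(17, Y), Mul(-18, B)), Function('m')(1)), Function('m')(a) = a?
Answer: -18879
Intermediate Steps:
Function('o')(Y, B) = Add(1, Mul(-18, B), Mul(17, Y)) (Function('o')(Y, B) = Add(Add(Mul(17, Y), Mul(-18, B)), 1) = Add(Add(Mul(-18, B), Mul(17, Y)), 1) = Add(1, Mul(-18, B), Mul(17, Y)))
U = -87 (U = Add(-86, -1) = -87)
Mul(Function('o')(18, Add(-3, Mul(-1, -8))), U) = Mul(Add(1, Mul(-18, Add(-3, Mul(-1, -8))), Mul(17, 18)), -87) = Mul(Add(1, Mul(-18, Add(-3, 8)), 306), -87) = Mul(Add(1, Mul(-18, 5), 306), -87) = Mul(Add(1, -90, 306), -87) = Mul(217, -87) = -18879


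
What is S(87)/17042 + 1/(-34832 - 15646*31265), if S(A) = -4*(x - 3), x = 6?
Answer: -9469176541/13447796783070 ≈ -0.00070414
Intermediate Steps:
S(A) = -12 (S(A) = -4*(6 - 3) = -4*3 = -12)
S(87)/17042 + 1/(-34832 - 15646*31265) = -12/17042 + 1/(-34832 - 15646*31265) = -12*1/17042 + (1/31265)/(-50478) = -6/8521 - 1/50478*1/31265 = -6/8521 - 1/1578194670 = -9469176541/13447796783070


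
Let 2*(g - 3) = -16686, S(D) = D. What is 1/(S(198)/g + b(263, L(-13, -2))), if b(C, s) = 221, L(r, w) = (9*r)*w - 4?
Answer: 1390/307157 ≈ 0.0045254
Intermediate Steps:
L(r, w) = -4 + 9*r*w (L(r, w) = 9*r*w - 4 = -4 + 9*r*w)
g = -8340 (g = 3 + (1/2)*(-16686) = 3 - 8343 = -8340)
1/(S(198)/g + b(263, L(-13, -2))) = 1/(198/(-8340) + 221) = 1/(198*(-1/8340) + 221) = 1/(-33/1390 + 221) = 1/(307157/1390) = 1390/307157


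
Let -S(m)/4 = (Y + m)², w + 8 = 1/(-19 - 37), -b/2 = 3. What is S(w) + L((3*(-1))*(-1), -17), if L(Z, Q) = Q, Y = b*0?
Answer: -214929/784 ≈ -274.14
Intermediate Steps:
b = -6 (b = -2*3 = -6)
Y = 0 (Y = -6*0 = 0)
w = -449/56 (w = -8 + 1/(-19 - 37) = -8 + 1/(-56) = -8 - 1/56 = -449/56 ≈ -8.0179)
S(m) = -4*m² (S(m) = -4*(0 + m)² = -4*m²)
S(w) + L((3*(-1))*(-1), -17) = -4*(-449/56)² - 17 = -4*201601/3136 - 17 = -201601/784 - 17 = -214929/784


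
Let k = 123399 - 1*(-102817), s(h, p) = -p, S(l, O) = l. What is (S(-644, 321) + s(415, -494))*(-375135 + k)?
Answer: 22337850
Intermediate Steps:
k = 226216 (k = 123399 + 102817 = 226216)
(S(-644, 321) + s(415, -494))*(-375135 + k) = (-644 - 1*(-494))*(-375135 + 226216) = (-644 + 494)*(-148919) = -150*(-148919) = 22337850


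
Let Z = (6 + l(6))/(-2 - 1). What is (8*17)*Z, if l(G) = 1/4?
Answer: -850/3 ≈ -283.33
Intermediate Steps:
l(G) = ¼
Z = -25/12 (Z = (6 + ¼)/(-2 - 1) = (25/4)/(-3) = (25/4)*(-⅓) = -25/12 ≈ -2.0833)
(8*17)*Z = (8*17)*(-25/12) = 136*(-25/12) = -850/3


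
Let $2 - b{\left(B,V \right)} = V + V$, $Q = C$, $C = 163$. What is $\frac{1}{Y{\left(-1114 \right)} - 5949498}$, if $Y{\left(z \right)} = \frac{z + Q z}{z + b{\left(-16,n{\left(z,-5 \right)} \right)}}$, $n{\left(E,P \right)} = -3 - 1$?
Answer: $- \frac{138}{821007887} \approx -1.6809 \cdot 10^{-7}$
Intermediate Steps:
$n{\left(E,P \right)} = -4$
$Q = 163$
$b{\left(B,V \right)} = 2 - 2 V$ ($b{\left(B,V \right)} = 2 - \left(V + V\right) = 2 - 2 V$)
$Y{\left(z \right)} = \frac{164 z}{10 + z}$ ($Y{\left(z \right)} = \frac{z + 163 z}{z + \left(2 - -8\right)} = \frac{164 z}{z + \left(2 + 8\right)} = \frac{164 z}{z + 10} = \frac{164 z}{10 + z}$)
$\frac{1}{Y{\left(-1114 \right)} - 5949498} = \frac{1}{164 \left(-1114\right) \frac{1}{10 - 1114} - 5949498} = \frac{1}{164 \left(-1114\right) \frac{1}{-1104} - 5949498} = \frac{1}{164 \left(-1114\right) \left(- \frac{1}{1104}\right) - 5949498} = \frac{1}{\frac{22837}{138} - 5949498} = \frac{1}{- \frac{821007887}{138}} = - \frac{138}{821007887}$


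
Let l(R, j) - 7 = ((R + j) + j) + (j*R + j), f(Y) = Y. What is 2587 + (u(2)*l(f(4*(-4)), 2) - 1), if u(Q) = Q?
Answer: 2516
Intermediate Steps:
l(R, j) = 7 + R + 3*j + R*j (l(R, j) = 7 + (((R + j) + j) + (j*R + j)) = 7 + ((R + 2*j) + (R*j + j)) = 7 + ((R + 2*j) + (j + R*j)) = 7 + (R + 3*j + R*j) = 7 + R + 3*j + R*j)
2587 + (u(2)*l(f(4*(-4)), 2) - 1) = 2587 + (2*(7 + 4*(-4) + 3*2 + (4*(-4))*2) - 1) = 2587 + (2*(7 - 16 + 6 - 16*2) - 1) = 2587 + (2*(7 - 16 + 6 - 32) - 1) = 2587 + (2*(-35) - 1) = 2587 + (-70 - 1) = 2587 - 71 = 2516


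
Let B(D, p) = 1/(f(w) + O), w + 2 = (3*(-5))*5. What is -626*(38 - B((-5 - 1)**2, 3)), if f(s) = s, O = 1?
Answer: -904257/38 ≈ -23796.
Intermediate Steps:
w = -77 (w = -2 + (3*(-5))*5 = -2 - 15*5 = -2 - 75 = -77)
B(D, p) = -1/76 (B(D, p) = 1/(-77 + 1) = 1/(-76) = -1/76)
-626*(38 - B((-5 - 1)**2, 3)) = -626*(38 - 1*(-1/76)) = -626*(38 + 1/76) = -626*2889/76 = -904257/38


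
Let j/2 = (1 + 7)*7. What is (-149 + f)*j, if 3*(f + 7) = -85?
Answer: -61936/3 ≈ -20645.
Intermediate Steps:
f = -106/3 (f = -7 + (1/3)*(-85) = -7 - 85/3 = -106/3 ≈ -35.333)
j = 112 (j = 2*((1 + 7)*7) = 2*(8*7) = 2*56 = 112)
(-149 + f)*j = (-149 - 106/3)*112 = -553/3*112 = -61936/3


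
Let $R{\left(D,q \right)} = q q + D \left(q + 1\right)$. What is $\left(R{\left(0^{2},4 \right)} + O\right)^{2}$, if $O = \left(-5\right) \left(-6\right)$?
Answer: $2116$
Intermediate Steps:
$O = 30$
$R{\left(D,q \right)} = q^{2} + D \left(1 + q\right)$
$\left(R{\left(0^{2},4 \right)} + O\right)^{2} = \left(\left(0^{2} + 4^{2} + 0^{2} \cdot 4\right) + 30\right)^{2} = \left(\left(0 + 16 + 0 \cdot 4\right) + 30\right)^{2} = \left(\left(0 + 16 + 0\right) + 30\right)^{2} = \left(16 + 30\right)^{2} = 46^{2} = 2116$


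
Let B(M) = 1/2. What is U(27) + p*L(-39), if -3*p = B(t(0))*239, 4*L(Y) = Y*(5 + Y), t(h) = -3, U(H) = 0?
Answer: -52819/4 ≈ -13205.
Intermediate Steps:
B(M) = ½
L(Y) = Y*(5 + Y)/4 (L(Y) = (Y*(5 + Y))/4 = Y*(5 + Y)/4)
p = -239/6 ≈ -39.833
U(27) + p*L(-39) = 0 - 239*(-39)*(5 - 39)/24 = 0 - 239*(-39)*(-34)/24 = 0 - 239/6*663/2 = 0 - 52819/4 = -52819/4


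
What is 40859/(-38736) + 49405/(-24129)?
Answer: -35798011/11539024 ≈ -3.1023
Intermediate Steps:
40859/(-38736) + 49405/(-24129) = 40859*(-1/38736) + 49405*(-1/24129) = -40859/38736 - 49405/24129 = -35798011/11539024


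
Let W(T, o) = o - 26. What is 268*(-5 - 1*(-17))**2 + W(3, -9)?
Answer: 38557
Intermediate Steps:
W(T, o) = -26 + o
268*(-5 - 1*(-17))**2 + W(3, -9) = 268*(-5 - 1*(-17))**2 + (-26 - 9) = 268*(-5 + 17)**2 - 35 = 268*12**2 - 35 = 268*144 - 35 = 38592 - 35 = 38557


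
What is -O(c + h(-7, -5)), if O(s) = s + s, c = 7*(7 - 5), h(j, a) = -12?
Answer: -4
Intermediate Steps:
c = 14 (c = 7*2 = 14)
O(s) = 2*s
-O(c + h(-7, -5)) = -2*(14 - 12) = -2*2 = -1*4 = -4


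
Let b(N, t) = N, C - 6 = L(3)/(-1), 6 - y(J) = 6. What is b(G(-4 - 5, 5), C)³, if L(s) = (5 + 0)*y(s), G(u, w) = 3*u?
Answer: -19683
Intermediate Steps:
y(J) = 0 (y(J) = 6 - 1*6 = 6 - 6 = 0)
L(s) = 0 (L(s) = (5 + 0)*0 = 5*0 = 0)
C = 6 (C = 6 + 0/(-1) = 6 + 0*(-1) = 6 + 0 = 6)
b(G(-4 - 5, 5), C)³ = (3*(-4 - 5))³ = (3*(-9))³ = (-27)³ = -19683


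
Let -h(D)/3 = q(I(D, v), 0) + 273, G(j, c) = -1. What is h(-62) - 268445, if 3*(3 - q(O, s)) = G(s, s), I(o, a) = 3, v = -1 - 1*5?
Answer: -269274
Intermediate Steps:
v = -6 (v = -1 - 5 = -6)
q(O, s) = 10/3 (q(O, s) = 3 - ⅓*(-1) = 3 + ⅓ = 10/3)
h(D) = -829 (h(D) = -3*(10/3 + 273) = -3*829/3 = -829)
h(-62) - 268445 = -829 - 268445 = -269274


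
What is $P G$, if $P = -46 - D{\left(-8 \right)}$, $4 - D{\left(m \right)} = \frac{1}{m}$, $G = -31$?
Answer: $\frac{12431}{8} \approx 1553.9$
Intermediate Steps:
$D{\left(m \right)} = 4 - \frac{1}{m}$
$P = - \frac{401}{8}$ ($P = -46 - \left(4 - \frac{1}{-8}\right) = -46 - \left(4 - - \frac{1}{8}\right) = -46 - \left(4 + \frac{1}{8}\right) = -46 - \frac{33}{8} = - \frac{401}{8} \approx -50.125$)
$P G = \left(- \frac{401}{8}\right) \left(-31\right) = \frac{12431}{8}$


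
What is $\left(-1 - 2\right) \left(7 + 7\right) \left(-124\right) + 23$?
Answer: $5231$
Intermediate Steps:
$\left(-1 - 2\right) \left(7 + 7\right) \left(-124\right) + 23 = \left(-1 - 2\right) 14 \left(-124\right) + 23 = \left(-3\right) 14 \left(-124\right) + 23 = \left(-42\right) \left(-124\right) + 23 = 5208 + 23 = 5231$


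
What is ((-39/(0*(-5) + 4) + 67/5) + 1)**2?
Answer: 8649/400 ≈ 21.622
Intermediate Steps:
((-39/(0*(-5) + 4) + 67/5) + 1)**2 = ((-39/(0 + 4) + 67*(1/5)) + 1)**2 = ((-39/4 + 67/5) + 1)**2 = (73/20 + 1)**2 = (93/20)**2 = 8649/400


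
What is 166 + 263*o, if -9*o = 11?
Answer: -1399/9 ≈ -155.44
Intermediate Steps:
o = -11/9 (o = -1/9*11 = -11/9 ≈ -1.2222)
166 + 263*o = 166 + 263*(-11/9) = 166 - 2893/9 = -1399/9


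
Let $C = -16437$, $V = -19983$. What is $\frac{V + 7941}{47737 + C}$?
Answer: $- \frac{6021}{15650} \approx -0.38473$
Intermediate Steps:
$\frac{V + 7941}{47737 + C} = \frac{-19983 + 7941}{47737 - 16437} = - \frac{12042}{31300} = \left(-12042\right) \frac{1}{31300} = - \frac{6021}{15650}$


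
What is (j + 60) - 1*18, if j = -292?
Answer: -250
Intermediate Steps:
(j + 60) - 1*18 = (-292 + 60) - 1*18 = -232 - 18 = -250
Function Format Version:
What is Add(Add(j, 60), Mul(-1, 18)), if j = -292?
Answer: -250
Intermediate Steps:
Add(Add(j, 60), Mul(-1, 18)) = Add(Add(-292, 60), Mul(-1, 18)) = Add(-232, -18) = -250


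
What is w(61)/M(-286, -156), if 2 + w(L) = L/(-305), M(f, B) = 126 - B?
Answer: -11/1410 ≈ -0.0078014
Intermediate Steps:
w(L) = -2 - L/305 (w(L) = -2 + L/(-305) = -2 + L*(-1/305) = -2 - L/305)
w(61)/M(-286, -156) = (-2 - 1/305*61)/(126 - 1*(-156)) = (-2 - ⅕)/(126 + 156) = -11/5/282 = -11/5*1/282 = -11/1410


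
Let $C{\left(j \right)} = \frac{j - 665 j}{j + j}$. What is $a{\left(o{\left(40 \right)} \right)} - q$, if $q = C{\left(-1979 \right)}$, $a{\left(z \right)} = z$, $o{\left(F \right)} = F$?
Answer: $372$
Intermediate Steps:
$C{\left(j \right)} = -332$ ($C{\left(j \right)} = \frac{\left(-664\right) j}{2 j} = - 664 j \frac{1}{2 j} = -332$)
$q = -332$
$a{\left(o{\left(40 \right)} \right)} - q = 40 - -332 = 40 + 332 = 372$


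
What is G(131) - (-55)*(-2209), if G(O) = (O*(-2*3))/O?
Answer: -121501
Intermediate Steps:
G(O) = -6 (G(O) = (O*(-6))/O = (-6*O)/O = -6)
G(131) - (-55)*(-2209) = -6 - (-55)*(-2209) = -6 - 1*121495 = -6 - 121495 = -121501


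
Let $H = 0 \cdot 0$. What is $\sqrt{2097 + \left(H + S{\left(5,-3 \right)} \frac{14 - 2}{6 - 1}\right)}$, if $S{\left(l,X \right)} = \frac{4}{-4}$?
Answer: $\frac{\sqrt{52365}}{5} \approx 45.767$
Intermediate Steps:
$S{\left(l,X \right)} = -1$ ($S{\left(l,X \right)} = 4 \left(- \frac{1}{4}\right) = -1$)
$H = 0$
$\sqrt{2097 + \left(H + S{\left(5,-3 \right)} \frac{14 - 2}{6 - 1}\right)} = \sqrt{2097 + \left(0 - \frac{14 - 2}{6 - 1}\right)} = \sqrt{2097 + \left(0 - \frac{12}{5}\right)} = \sqrt{2097 - \frac{12}{5}} = \sqrt{\frac{10473}{5}} = \frac{\sqrt{52365}}{5}$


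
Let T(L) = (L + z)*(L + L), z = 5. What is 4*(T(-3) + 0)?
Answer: -48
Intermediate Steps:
T(L) = 2*L*(5 + L) (T(L) = (L + 5)*(L + L) = (5 + L)*(2*L) = 2*L*(5 + L))
4*(T(-3) + 0) = 4*(2*(-3)*(5 - 3) + 0) = 4*(2*(-3)*2 + 0) = 4*(-12 + 0) = 4*(-12) = -48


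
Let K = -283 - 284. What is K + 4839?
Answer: 4272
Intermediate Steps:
K = -567
K + 4839 = -567 + 4839 = 4272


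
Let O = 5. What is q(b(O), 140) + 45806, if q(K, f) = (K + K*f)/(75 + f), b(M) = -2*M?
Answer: 1969376/43 ≈ 45799.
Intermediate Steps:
q(K, f) = (K + K*f)/(75 + f)
q(b(O), 140) + 45806 = (-2*5)*(1 + 140)/(75 + 140) + 45806 = -10*141/215 + 45806 = -10*1/215*141 + 45806 = -282/43 + 45806 = 1969376/43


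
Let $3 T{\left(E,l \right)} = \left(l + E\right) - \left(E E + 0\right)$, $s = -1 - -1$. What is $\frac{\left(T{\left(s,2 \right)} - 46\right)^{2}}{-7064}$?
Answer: $- \frac{2312}{7947} \approx -0.29093$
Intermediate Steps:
$s = 0$ ($s = -1 + 1 = 0$)
$T{\left(E,l \right)} = - \frac{E^{2}}{3} + \frac{E}{3} + \frac{l}{3}$ ($T{\left(E,l \right)} = \frac{\left(l + E\right) - \left(E E + 0\right)}{3} = \frac{\left(E + l\right) - \left(E^{2} + 0\right)}{3} = \frac{\left(E + l\right) - E^{2}}{3} = \frac{E + l - E^{2}}{3} = - \frac{E^{2}}{3} + \frac{E}{3} + \frac{l}{3}$)
$\frac{\left(T{\left(s,2 \right)} - 46\right)^{2}}{-7064} = \frac{\left(\left(- \frac{0^{2}}{3} + \frac{1}{3} \cdot 0 + \frac{1}{3} \cdot 2\right) - 46\right)^{2}}{-7064} = \left(\left(\left(- \frac{1}{3}\right) 0 + 0 + \frac{2}{3}\right) - 46\right)^{2} \left(- \frac{1}{7064}\right) = \left(\left(0 + 0 + \frac{2}{3}\right) - 46\right)^{2} \left(- \frac{1}{7064}\right) = \left(\frac{2}{3} - 46\right)^{2} \left(- \frac{1}{7064}\right) = \left(- \frac{136}{3}\right)^{2} \left(- \frac{1}{7064}\right) = \frac{18496}{9} \left(- \frac{1}{7064}\right) = - \frac{2312}{7947}$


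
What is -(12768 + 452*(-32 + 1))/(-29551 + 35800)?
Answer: 1244/6249 ≈ 0.19907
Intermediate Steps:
-(12768 + 452*(-32 + 1))/(-29551 + 35800) = -(12768 + 452*(-31))/6249 = -(12768 - 14012)/6249 = -(-1244)/6249 = -1*(-1244/6249) = 1244/6249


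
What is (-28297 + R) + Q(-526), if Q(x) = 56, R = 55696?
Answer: 27455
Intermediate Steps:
(-28297 + R) + Q(-526) = (-28297 + 55696) + 56 = 27399 + 56 = 27455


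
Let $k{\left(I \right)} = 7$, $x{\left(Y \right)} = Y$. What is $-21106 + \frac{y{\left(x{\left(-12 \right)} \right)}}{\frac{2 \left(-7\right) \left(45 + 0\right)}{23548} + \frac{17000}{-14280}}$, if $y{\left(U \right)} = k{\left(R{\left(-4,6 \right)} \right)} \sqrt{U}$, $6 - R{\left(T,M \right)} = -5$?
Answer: $-21106 - \frac{494508 i \sqrt{3}}{42995} \approx -21106.0 - 19.921 i$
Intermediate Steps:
$R{\left(T,M \right)} = 11$ ($R{\left(T,M \right)} = 6 - -5 = 6 + 5 = 11$)
$y{\left(U \right)} = 7 \sqrt{U}$
$-21106 + \frac{y{\left(x{\left(-12 \right)} \right)}}{\frac{2 \left(-7\right) \left(45 + 0\right)}{23548} + \frac{17000}{-14280}} = -21106 + \frac{7 \sqrt{-12}}{\frac{2 \left(-7\right) \left(45 + 0\right)}{23548} + \frac{17000}{-14280}} = -21106 + \frac{7 \cdot 2 i \sqrt{3}}{\left(-14\right) 45 \cdot \frac{1}{23548} + 17000 \left(- \frac{1}{14280}\right)} = -21106 + \frac{14 i \sqrt{3}}{\left(-630\right) \frac{1}{23548} - \frac{25}{21}} = -21106 + \frac{14 i \sqrt{3}}{- \frac{45}{1682} - \frac{25}{21}} = -21106 + \frac{14 i \sqrt{3}}{- \frac{42995}{35322}} = -21106 + 14 i \sqrt{3} \left(- \frac{35322}{42995}\right) = -21106 - \frac{494508 i \sqrt{3}}{42995}$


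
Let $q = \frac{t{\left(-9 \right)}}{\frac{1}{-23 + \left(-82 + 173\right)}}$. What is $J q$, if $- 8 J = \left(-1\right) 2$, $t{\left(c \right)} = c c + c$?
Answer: $1224$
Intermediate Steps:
$t{\left(c \right)} = c + c^{2}$ ($t{\left(c \right)} = c^{2} + c = c + c^{2}$)
$J = \frac{1}{4}$ ($J = - \frac{\left(-1\right) 2}{8} = \left(- \frac{1}{8}\right) \left(-2\right) = \frac{1}{4} \approx 0.25$)
$q = 4896$ ($q = \frac{\left(-9\right) \left(1 - 9\right)}{\frac{1}{-23 + \left(-82 + 173\right)}} = \frac{\left(-9\right) \left(-8\right)}{\frac{1}{-23 + 91}} = \frac{72}{\frac{1}{68}} = 72 \frac{1}{\frac{1}{68}} = 72 \cdot 68 = 4896$)
$J q = \frac{1}{4} \cdot 4896 = 1224$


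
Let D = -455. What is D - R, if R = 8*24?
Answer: -647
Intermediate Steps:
R = 192
D - R = -455 - 1*192 = -455 - 192 = -647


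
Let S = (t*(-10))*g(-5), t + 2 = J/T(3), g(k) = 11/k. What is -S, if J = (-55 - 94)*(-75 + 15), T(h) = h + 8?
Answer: -17836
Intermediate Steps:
T(h) = 8 + h
J = 8940 (J = -149*(-60) = 8940)
t = 8918/11 (t = -2 + 8940/(8 + 3) = -2 + 8940/11 = 8918/11 ≈ 810.73)
S = 17836 (S = ((8918/11)*(-10))*(11/(-5)) = -89180*(-1)/5 = -89180/11*(-11/5) = 17836)
-S = -1*17836 = -17836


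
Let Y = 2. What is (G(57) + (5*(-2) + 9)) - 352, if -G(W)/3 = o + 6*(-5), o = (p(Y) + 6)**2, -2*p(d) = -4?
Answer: -455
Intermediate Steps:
p(d) = 2 (p(d) = -1/2*(-4) = 2)
o = 64 (o = (2 + 6)**2 = 8**2 = 64)
G(W) = -102 (G(W) = -3*(64 + 6*(-5)) = -3*(64 - 30) = -3*34 = -102)
(G(57) + (5*(-2) + 9)) - 352 = (-102 + (5*(-2) + 9)) - 352 = (-102 + (-10 + 9)) - 352 = (-102 - 1) - 352 = -103 - 352 = -455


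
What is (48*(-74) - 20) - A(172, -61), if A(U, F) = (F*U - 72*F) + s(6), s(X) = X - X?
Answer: 2528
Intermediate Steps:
s(X) = 0
A(U, F) = -72*F + F*U (A(U, F) = (F*U - 72*F) + 0 = (-72*F + F*U) + 0 = -72*F + F*U)
(48*(-74) - 20) - A(172, -61) = (48*(-74) - 20) - (-61)*(-72 + 172) = (-3552 - 20) - (-61)*100 = -3572 - 1*(-6100) = -3572 + 6100 = 2528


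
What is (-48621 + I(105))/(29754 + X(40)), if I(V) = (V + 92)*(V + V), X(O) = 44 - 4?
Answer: -7251/29794 ≈ -0.24337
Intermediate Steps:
X(O) = 40
I(V) = 2*V*(92 + V) (I(V) = (92 + V)*(2*V) = 2*V*(92 + V))
(-48621 + I(105))/(29754 + X(40)) = (-48621 + 2*105*(92 + 105))/(29754 + 40) = (-48621 + 2*105*197)/29794 = (-48621 + 41370)*(1/29794) = -7251*1/29794 = -7251/29794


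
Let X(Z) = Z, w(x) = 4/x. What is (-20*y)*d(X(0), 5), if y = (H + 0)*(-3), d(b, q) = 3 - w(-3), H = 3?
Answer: 780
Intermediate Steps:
d(b, q) = 13/3 (d(b, q) = 3 - 4/(-3) = 3 - 4*(-1)/3 = 3 - 1*(-4/3) = 3 + 4/3 = 13/3)
y = -9 (y = (3 + 0)*(-3) = 3*(-3) = -9)
(-20*y)*d(X(0), 5) = -20*(-9)*(13/3) = 180*(13/3) = 780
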